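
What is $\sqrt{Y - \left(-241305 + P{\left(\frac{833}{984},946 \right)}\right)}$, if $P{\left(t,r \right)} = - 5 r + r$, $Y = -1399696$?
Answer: $i \sqrt{1154607} \approx 1074.5 i$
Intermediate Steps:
$P{\left(t,r \right)} = - 4 r$
$\sqrt{Y - \left(-241305 + P{\left(\frac{833}{984},946 \right)}\right)} = \sqrt{-1399696 + \left(241305 - \left(-4\right) 946\right)} = \sqrt{-1399696 + \left(241305 - -3784\right)} = \sqrt{-1399696 + \left(241305 + 3784\right)} = \sqrt{-1399696 + 245089} = \sqrt{-1154607} = i \sqrt{1154607}$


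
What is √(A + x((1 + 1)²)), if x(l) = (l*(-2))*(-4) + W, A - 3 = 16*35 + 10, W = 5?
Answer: √610 ≈ 24.698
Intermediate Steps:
A = 573 (A = 3 + (16*35 + 10) = 3 + (560 + 10) = 3 + 570 = 573)
x(l) = 5 + 8*l (x(l) = (l*(-2))*(-4) + 5 = -2*l*(-4) + 5 = 8*l + 5 = 5 + 8*l)
√(A + x((1 + 1)²)) = √(573 + (5 + 8*(1 + 1)²)) = √(573 + (5 + 8*2²)) = √(573 + (5 + 8*4)) = √(573 + (5 + 32)) = √(573 + 37) = √610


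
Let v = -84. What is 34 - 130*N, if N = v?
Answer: 10954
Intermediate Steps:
N = -84
34 - 130*N = 34 - 130*(-84) = 34 + 10920 = 10954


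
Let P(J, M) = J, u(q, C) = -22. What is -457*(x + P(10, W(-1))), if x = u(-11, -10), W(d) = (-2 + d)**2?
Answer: 5484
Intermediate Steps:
x = -22
-457*(x + P(10, W(-1))) = -457*(-22 + 10) = -457*(-12) = 5484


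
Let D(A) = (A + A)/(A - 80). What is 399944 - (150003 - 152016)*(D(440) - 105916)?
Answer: -638412130/3 ≈ -2.1280e+8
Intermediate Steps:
D(A) = 2*A/(-80 + A) (D(A) = (2*A)/(-80 + A) = 2*A/(-80 + A))
399944 - (150003 - 152016)*(D(440) - 105916) = 399944 - (150003 - 152016)*(2*440/(-80 + 440) - 105916) = 399944 - (-2013)*(2*440/360 - 105916) = 399944 - (-2013)*(2*440*(1/360) - 105916) = 399944 - (-2013)*(22/9 - 105916) = 399944 - (-2013)*(-953222)/9 = 399944 - 1*639611962/3 = 399944 - 639611962/3 = -638412130/3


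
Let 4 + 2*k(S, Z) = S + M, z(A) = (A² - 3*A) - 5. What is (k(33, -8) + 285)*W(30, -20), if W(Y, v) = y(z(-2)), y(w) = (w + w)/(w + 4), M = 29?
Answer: 3140/9 ≈ 348.89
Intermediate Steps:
z(A) = -5 + A² - 3*A
y(w) = 2*w/(4 + w) (y(w) = (2*w)/(4 + w) = 2*w/(4 + w))
W(Y, v) = 10/9 (W(Y, v) = 2*(-5 + (-2)² - 3*(-2))/(4 + (-5 + (-2)² - 3*(-2))) = 2*(-5 + 4 + 6)/(4 + (-5 + 4 + 6)) = 2*5/(4 + 5) = 2*5/9 = 2*5*(⅑) = 10/9)
k(S, Z) = 25/2 + S/2 (k(S, Z) = -2 + (S + 29)/2 = -2 + (29 + S)/2 = -2 + (29/2 + S/2) = 25/2 + S/2)
(k(33, -8) + 285)*W(30, -20) = ((25/2 + (½)*33) + 285)*(10/9) = ((25/2 + 33/2) + 285)*(10/9) = (29 + 285)*(10/9) = 314*(10/9) = 3140/9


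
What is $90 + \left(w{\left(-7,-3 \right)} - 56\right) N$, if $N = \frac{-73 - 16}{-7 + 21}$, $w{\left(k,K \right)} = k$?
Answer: $\frac{981}{2} \approx 490.5$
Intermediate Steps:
$N = - \frac{89}{14} \approx -6.3571$
$90 + \left(w{\left(-7,-3 \right)} - 56\right) N = 90 + \left(-7 - 56\right) \left(- \frac{89}{14}\right) = 90 - - \frac{801}{2} = 90 + \frac{801}{2} = \frac{981}{2}$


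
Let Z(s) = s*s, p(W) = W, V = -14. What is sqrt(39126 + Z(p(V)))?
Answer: sqrt(39322) ≈ 198.30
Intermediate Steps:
Z(s) = s**2
sqrt(39126 + Z(p(V))) = sqrt(39126 + (-14)**2) = sqrt(39126 + 196) = sqrt(39322)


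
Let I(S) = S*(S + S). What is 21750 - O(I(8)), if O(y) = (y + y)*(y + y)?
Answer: -43786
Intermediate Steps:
I(S) = 2*S**2 (I(S) = S*(2*S) = 2*S**2)
O(y) = 4*y**2 (O(y) = (2*y)*(2*y) = 4*y**2)
21750 - O(I(8)) = 21750 - 4*(2*8**2)**2 = 21750 - 4*(2*64)**2 = 21750 - 4*128**2 = 21750 - 4*16384 = 21750 - 1*65536 = 21750 - 65536 = -43786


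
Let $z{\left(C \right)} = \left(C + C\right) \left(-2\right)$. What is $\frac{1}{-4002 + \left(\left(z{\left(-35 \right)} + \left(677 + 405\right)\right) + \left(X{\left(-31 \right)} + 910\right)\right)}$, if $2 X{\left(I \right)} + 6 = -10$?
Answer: $- \frac{1}{1878} \approx -0.00053248$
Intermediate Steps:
$X{\left(I \right)} = -8$ ($X{\left(I \right)} = -3 + \frac{1}{2} \left(-10\right) = -3 - 5 = -8$)
$z{\left(C \right)} = - 4 C$ ($z{\left(C \right)} = 2 C \left(-2\right) = - 4 C$)
$\frac{1}{-4002 + \left(\left(z{\left(-35 \right)} + \left(677 + 405\right)\right) + \left(X{\left(-31 \right)} + 910\right)\right)} = \frac{1}{-4002 + \left(\left(\left(-4\right) \left(-35\right) + \left(677 + 405\right)\right) + \left(-8 + 910\right)\right)} = \frac{1}{-4002 + \left(\left(140 + 1082\right) + 902\right)} = \frac{1}{-4002 + \left(1222 + 902\right)} = \frac{1}{-4002 + 2124} = \frac{1}{-1878} = - \frac{1}{1878}$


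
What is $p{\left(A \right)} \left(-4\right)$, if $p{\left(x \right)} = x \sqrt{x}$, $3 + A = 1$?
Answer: $8 i \sqrt{2} \approx 11.314 i$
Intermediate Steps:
$A = -2$ ($A = -3 + 1 = -2$)
$p{\left(x \right)} = x^{\frac{3}{2}}$
$p{\left(A \right)} \left(-4\right) = \left(-2\right)^{\frac{3}{2}} \left(-4\right) = - 2 i \sqrt{2} \left(-4\right) = 8 i \sqrt{2}$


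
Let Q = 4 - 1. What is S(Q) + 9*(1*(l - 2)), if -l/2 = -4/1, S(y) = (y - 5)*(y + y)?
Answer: 42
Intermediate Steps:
Q = 3
S(y) = 2*y*(-5 + y) (S(y) = (-5 + y)*(2*y) = 2*y*(-5 + y))
l = 8 (l = -(-8)/1 = -(-8) = -2*(-4) = 8)
S(Q) + 9*(1*(l - 2)) = 2*3*(-5 + 3) + 9*(1*(8 - 2)) = 2*3*(-2) + 9*(1*6) = -12 + 9*6 = -12 + 54 = 42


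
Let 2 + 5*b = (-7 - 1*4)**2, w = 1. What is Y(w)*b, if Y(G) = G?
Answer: 119/5 ≈ 23.800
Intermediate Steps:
b = 119/5 (b = -2/5 + (-7 - 1*4)**2/5 = -2/5 + (-7 - 4)**2/5 = -2/5 + (1/5)*(-11)**2 = -2/5 + (1/5)*121 = -2/5 + 121/5 = 119/5 ≈ 23.800)
Y(w)*b = 1*(119/5) = 119/5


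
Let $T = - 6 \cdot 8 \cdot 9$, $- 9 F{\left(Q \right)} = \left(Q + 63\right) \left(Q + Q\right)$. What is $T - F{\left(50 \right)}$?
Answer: $\frac{7412}{9} \approx 823.56$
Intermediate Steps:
$F{\left(Q \right)} = - \frac{2 Q \left(63 + Q\right)}{9}$ ($F{\left(Q \right)} = - \frac{\left(Q + 63\right) \left(Q + Q\right)}{9} = - \frac{\left(63 + Q\right) 2 Q}{9} = - \frac{2 Q \left(63 + Q\right)}{9}$)
$T = -432$ ($T = \left(-6\right) 72 = -432$)
$T - F{\left(50 \right)} = -432 - \left(- \frac{2}{9}\right) 50 \left(63 + 50\right) = -432 - \left(- \frac{2}{9}\right) 50 \cdot 113 = -432 - - \frac{11300}{9} = -432 + \frac{11300}{9} = \frac{7412}{9}$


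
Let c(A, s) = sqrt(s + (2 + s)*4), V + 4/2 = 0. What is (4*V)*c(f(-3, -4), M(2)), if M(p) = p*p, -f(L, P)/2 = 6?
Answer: -16*sqrt(7) ≈ -42.332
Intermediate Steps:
f(L, P) = -12 (f(L, P) = -2*6 = -12)
V = -2 (V = -2 + 0 = -2)
M(p) = p**2
c(A, s) = sqrt(8 + 5*s) (c(A, s) = sqrt(s + (8 + 4*s)) = sqrt(8 + 5*s))
(4*V)*c(f(-3, -4), M(2)) = (4*(-2))*sqrt(8 + 5*2**2) = -8*sqrt(8 + 5*4) = -8*sqrt(8 + 20) = -16*sqrt(7)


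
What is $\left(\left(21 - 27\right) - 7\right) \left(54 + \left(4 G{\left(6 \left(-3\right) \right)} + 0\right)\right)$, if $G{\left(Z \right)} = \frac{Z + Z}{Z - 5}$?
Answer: $- \frac{18018}{23} \approx -783.39$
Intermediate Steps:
$G{\left(Z \right)} = \frac{2 Z}{-5 + Z}$
$\left(\left(21 - 27\right) - 7\right) \left(54 + \left(4 G{\left(6 \left(-3\right) \right)} + 0\right)\right) = \left(\left(21 - 27\right) - 7\right) \left(54 + \left(4 \frac{2 \cdot 6 \left(-3\right)}{-5 + 6 \left(-3\right)} + 0\right)\right) = \left(-6 - 7\right) \left(54 + \left(4 \cdot 2 \left(-18\right) \frac{1}{-5 - 18} + 0\right)\right) = - 13 \left(54 + \left(4 \cdot 2 \left(-18\right) \frac{1}{-23} + 0\right)\right) = - 13 \left(54 + \left(4 \cdot 2 \left(-18\right) \left(- \frac{1}{23}\right) + 0\right)\right) = - 13 \left(54 + \left(4 \cdot \frac{36}{23} + 0\right)\right) = - 13 \left(54 + \left(\frac{144}{23} + 0\right)\right) = - 13 \left(54 + \frac{144}{23}\right) = \left(-13\right) \frac{1386}{23} = - \frac{18018}{23}$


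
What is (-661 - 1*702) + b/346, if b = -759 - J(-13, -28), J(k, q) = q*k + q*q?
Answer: -473505/346 ≈ -1368.5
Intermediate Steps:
J(k, q) = q² + k*q (J(k, q) = k*q + q² = q² + k*q)
b = -1907 (b = -759 - (-28)*(-13 - 28) = -759 - (-28)*(-41) = -759 - 1*1148 = -759 - 1148 = -1907)
(-661 - 1*702) + b/346 = (-661 - 1*702) - 1907/346 = (-661 - 702) - 1907*1/346 = -1363 - 1907/346 = -473505/346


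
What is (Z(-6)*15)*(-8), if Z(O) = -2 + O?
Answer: 960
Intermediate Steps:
(Z(-6)*15)*(-8) = ((-2 - 6)*15)*(-8) = -8*15*(-8) = -120*(-8) = 960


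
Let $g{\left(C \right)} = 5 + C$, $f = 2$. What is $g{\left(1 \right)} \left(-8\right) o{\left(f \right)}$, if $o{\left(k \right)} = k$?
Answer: $-96$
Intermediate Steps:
$g{\left(1 \right)} \left(-8\right) o{\left(f \right)} = \left(5 + 1\right) \left(-8\right) 2 = 6 \left(-8\right) 2 = \left(-48\right) 2 = -96$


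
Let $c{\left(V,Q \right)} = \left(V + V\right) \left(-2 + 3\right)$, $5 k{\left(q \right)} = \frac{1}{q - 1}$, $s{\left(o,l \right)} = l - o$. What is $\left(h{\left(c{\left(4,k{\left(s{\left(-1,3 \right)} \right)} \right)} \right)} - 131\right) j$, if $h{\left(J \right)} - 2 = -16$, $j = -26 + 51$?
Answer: $-3625$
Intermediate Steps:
$k{\left(q \right)} = \frac{1}{5 \left(-1 + q\right)}$ ($k{\left(q \right)} = \frac{1}{5 \left(q - 1\right)} = \frac{1}{5 \left(-1 + q\right)}$)
$j = 25$
$c{\left(V,Q \right)} = 2 V$ ($c{\left(V,Q \right)} = 2 V 1 = 2 V$)
$h{\left(J \right)} = -14$ ($h{\left(J \right)} = 2 - 16 = -14$)
$\left(h{\left(c{\left(4,k{\left(s{\left(-1,3 \right)} \right)} \right)} \right)} - 131\right) j = \left(-14 - 131\right) 25 = \left(-145\right) 25 = -3625$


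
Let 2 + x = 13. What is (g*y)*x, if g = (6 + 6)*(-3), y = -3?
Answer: 1188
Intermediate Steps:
x = 11 (x = -2 + 13 = 11)
g = -36 (g = 12*(-3) = -36)
(g*y)*x = -36*(-3)*11 = 108*11 = 1188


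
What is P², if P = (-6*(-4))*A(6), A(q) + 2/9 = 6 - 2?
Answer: 73984/9 ≈ 8220.4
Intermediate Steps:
A(q) = 34/9 (A(q) = -2/9 + (6 - 2) = -2/9 + 4 = 34/9)
P = 272/3 (P = -6*(-4)*(34/9) = 24*(34/9) = 272/3 ≈ 90.667)
P² = (272/3)² = 73984/9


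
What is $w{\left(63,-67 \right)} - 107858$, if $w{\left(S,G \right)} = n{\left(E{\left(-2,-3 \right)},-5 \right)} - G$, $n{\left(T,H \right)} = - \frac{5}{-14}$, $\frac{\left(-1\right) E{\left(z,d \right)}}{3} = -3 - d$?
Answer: $- \frac{1509069}{14} \approx -1.0779 \cdot 10^{5}$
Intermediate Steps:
$E{\left(z,d \right)} = 9 + 3 d$ ($E{\left(z,d \right)} = - 3 \left(-3 - d\right) = 9 + 3 d$)
$n{\left(T,H \right)} = \frac{5}{14}$ ($n{\left(T,H \right)} = \left(-5\right) \left(- \frac{1}{14}\right) = \frac{5}{14}$)
$w{\left(S,G \right)} = \frac{5}{14} - G$
$w{\left(63,-67 \right)} - 107858 = \left(\frac{5}{14} - -67\right) - 107858 = \left(\frac{5}{14} + 67\right) - 107858 = \frac{943}{14} - 107858 = - \frac{1509069}{14}$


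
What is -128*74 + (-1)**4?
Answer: -9471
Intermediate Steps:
-128*74 + (-1)**4 = -9472 + 1 = -9471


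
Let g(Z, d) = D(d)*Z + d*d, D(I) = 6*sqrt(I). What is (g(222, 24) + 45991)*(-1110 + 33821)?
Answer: 1523253137 + 87142104*sqrt(6) ≈ 1.7367e+9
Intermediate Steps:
g(Z, d) = d**2 + 6*Z*sqrt(d) (g(Z, d) = (6*sqrt(d))*Z + d*d = 6*Z*sqrt(d) + d**2 = d**2 + 6*Z*sqrt(d))
(g(222, 24) + 45991)*(-1110 + 33821) = ((24**2 + 6*222*sqrt(24)) + 45991)*(-1110 + 33821) = ((576 + 6*222*(2*sqrt(6))) + 45991)*32711 = ((576 + 2664*sqrt(6)) + 45991)*32711 = (46567 + 2664*sqrt(6))*32711 = 1523253137 + 87142104*sqrt(6)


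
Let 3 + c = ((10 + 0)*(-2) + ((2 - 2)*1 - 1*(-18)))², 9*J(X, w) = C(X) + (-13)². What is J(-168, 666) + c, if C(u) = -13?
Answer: 55/3 ≈ 18.333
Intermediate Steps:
J(X, w) = 52/3 (J(X, w) = (-13 + (-13)²)/9 = (-13 + 169)/9 = (⅑)*156 = 52/3)
c = 1 (c = -3 + ((10 + 0)*(-2) + ((2 - 2)*1 - 1*(-18)))² = -3 + (10*(-2) + (0*1 + 18))² = -3 + (-20 + (0 + 18))² = -3 + (-20 + 18)² = -3 + (-2)² = -3 + 4 = 1)
J(-168, 666) + c = 52/3 + 1 = 55/3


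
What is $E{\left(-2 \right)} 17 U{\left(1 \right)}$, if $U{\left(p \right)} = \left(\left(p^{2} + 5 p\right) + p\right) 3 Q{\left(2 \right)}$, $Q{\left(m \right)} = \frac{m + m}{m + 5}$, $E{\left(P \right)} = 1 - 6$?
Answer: $-1020$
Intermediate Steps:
$E{\left(P \right)} = -5$ ($E{\left(P \right)} = 1 - 6 = -5$)
$Q{\left(m \right)} = \frac{2 m}{5 + m}$
$U{\left(p \right)} = \frac{12 p^{2}}{7} + \frac{72 p}{7}$ ($U{\left(p \right)} = \left(\left(p^{2} + 5 p\right) + p\right) 3 \cdot 2 \cdot 2 \frac{1}{5 + 2} = \left(p^{2} + 6 p\right) 3 \cdot 2 \cdot 2 \cdot \frac{1}{7} = \left(3 p^{2} + 18 p\right) 2 \cdot 2 \cdot \frac{1}{7} = \left(3 p^{2} + 18 p\right) \frac{4}{7} = \frac{12 p^{2}}{7} + \frac{72 p}{7}$)
$E{\left(-2 \right)} 17 U{\left(1 \right)} = \left(-5\right) 17 \cdot \frac{12}{7} \cdot 1 \left(6 + 1\right) = - 85 \cdot \frac{12}{7} \cdot 1 \cdot 7 = \left(-85\right) 12 = -1020$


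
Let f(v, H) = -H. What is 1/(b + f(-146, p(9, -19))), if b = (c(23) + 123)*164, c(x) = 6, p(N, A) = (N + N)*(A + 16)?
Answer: 1/21210 ≈ 4.7148e-5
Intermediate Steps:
p(N, A) = 2*N*(16 + A) (p(N, A) = (2*N)*(16 + A) = 2*N*(16 + A))
b = 21156 (b = (6 + 123)*164 = 129*164 = 21156)
1/(b + f(-146, p(9, -19))) = 1/(21156 - 2*9*(16 - 19)) = 1/(21156 - 2*9*(-3)) = 1/(21156 - 1*(-54)) = 1/(21156 + 54) = 1/21210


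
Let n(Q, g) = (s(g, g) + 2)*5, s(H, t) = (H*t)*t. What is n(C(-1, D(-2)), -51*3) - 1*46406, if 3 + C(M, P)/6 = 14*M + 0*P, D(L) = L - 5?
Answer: -17954281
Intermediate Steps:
D(L) = -5 + L
s(H, t) = H*t²
C(M, P) = -18 + 84*M (C(M, P) = -18 + 6*(14*M + 0*P) = -18 + 6*(14*M + 0) = -18 + 6*(14*M) = -18 + 84*M)
n(Q, g) = 10 + 5*g³ (n(Q, g) = (g*g² + 2)*5 = (g³ + 2)*5 = (2 + g³)*5 = 10 + 5*g³)
n(C(-1, D(-2)), -51*3) - 1*46406 = (10 + 5*(-51*3)³) - 1*46406 = (10 + 5*(-153)³) - 46406 = (10 + 5*(-3581577)) - 46406 = (10 - 17907885) - 46406 = -17907875 - 46406 = -17954281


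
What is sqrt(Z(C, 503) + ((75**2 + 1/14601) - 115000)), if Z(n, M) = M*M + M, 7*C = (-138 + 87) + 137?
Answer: sqrt(30728451879138)/14601 ≈ 379.65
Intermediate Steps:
C = 86/7 (C = ((-138 + 87) + 137)/7 = (-51 + 137)/7 = (1/7)*86 = 86/7 ≈ 12.286)
Z(n, M) = M + M**2 (Z(n, M) = M**2 + M = M + M**2)
sqrt(Z(C, 503) + ((75**2 + 1/14601) - 115000)) = sqrt(503*(1 + 503) + ((75**2 + 1/14601) - 115000)) = sqrt(503*504 + ((5625 + 1/14601) - 115000)) = sqrt(253512 + (82130626/14601 - 115000)) = sqrt(253512 - 1596984374/14601) = sqrt(2104544338/14601) = sqrt(30728451879138)/14601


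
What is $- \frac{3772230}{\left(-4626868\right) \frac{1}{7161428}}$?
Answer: $\frac{6753638386110}{1156717} \approx 5.8386 \cdot 10^{6}$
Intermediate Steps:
$- \frac{3772230}{\left(-4626868\right) \frac{1}{7161428}} = - \frac{3772230}{- \frac{1156717}{1790357}} = \left(-3772230\right) \left(- \frac{1790357}{1156717}\right) = \frac{6753638386110}{1156717}$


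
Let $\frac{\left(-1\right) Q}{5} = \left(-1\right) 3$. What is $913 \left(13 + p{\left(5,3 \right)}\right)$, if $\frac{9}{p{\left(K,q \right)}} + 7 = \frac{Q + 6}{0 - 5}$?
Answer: $\frac{623579}{56} \approx 11135.0$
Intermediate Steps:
$Q = 15$ ($Q = - 5 \left(\left(-1\right) 3\right) = \left(-5\right) \left(-3\right) = 15$)
$p{\left(K,q \right)} = - \frac{45}{56}$ ($p{\left(K,q \right)} = \frac{9}{-7 + \frac{15 + 6}{0 - 5}} = \frac{9}{-7 + \frac{21}{-5}} = \frac{9}{-7 + 21 \left(- \frac{1}{5}\right)} = \frac{9}{-7 - \frac{21}{5}} = \frac{9}{- \frac{56}{5}} = 9 \left(- \frac{5}{56}\right) = - \frac{45}{56}$)
$913 \left(13 + p{\left(5,3 \right)}\right) = 913 \left(13 - \frac{45}{56}\right) = 913 \cdot \frac{683}{56} = \frac{623579}{56}$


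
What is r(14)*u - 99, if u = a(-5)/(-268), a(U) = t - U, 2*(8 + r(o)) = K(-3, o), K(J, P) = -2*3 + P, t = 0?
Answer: -6628/67 ≈ -98.925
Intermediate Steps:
K(J, P) = -6 + P
r(o) = -11 + o/2 (r(o) = -8 + (-6 + o)/2 = -8 + (-3 + o/2) = -11 + o/2)
a(U) = -U (a(U) = 0 - U = -U)
u = -5/268 (u = -1*(-5)/(-268) = 5*(-1/268) = -5/268 ≈ -0.018657)
r(14)*u - 99 = (-11 + (½)*14)*(-5/268) - 99 = (-11 + 7)*(-5/268) - 99 = -4*(-5/268) - 99 = 5/67 - 99 = -6628/67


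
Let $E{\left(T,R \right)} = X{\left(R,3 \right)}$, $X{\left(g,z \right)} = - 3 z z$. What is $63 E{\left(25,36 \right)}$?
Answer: $-1701$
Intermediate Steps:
$X{\left(g,z \right)} = - 3 z^{2}$
$E{\left(T,R \right)} = -27$ ($E{\left(T,R \right)} = - 3 \cdot 3^{2} = \left(-3\right) 9 = -27$)
$63 E{\left(25,36 \right)} = 63 \left(-27\right) = -1701$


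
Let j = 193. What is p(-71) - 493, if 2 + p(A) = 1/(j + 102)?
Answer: -146024/295 ≈ -495.00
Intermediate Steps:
p(A) = -589/295 (p(A) = -2 + 1/(193 + 102) = -2 + 1/295 = -589/295)
p(-71) - 493 = -589/295 - 493 = -146024/295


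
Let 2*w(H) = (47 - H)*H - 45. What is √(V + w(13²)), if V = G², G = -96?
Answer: I*√4462/2 ≈ 33.399*I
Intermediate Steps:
V = 9216 (V = (-96)² = 9216)
w(H) = -45/2 + H*(47 - H)/2 (w(H) = ((47 - H)*H - 45)/2 = (H*(47 - H) - 45)/2 = (-45 + H*(47 - H))/2 = -45/2 + H*(47 - H)/2)
√(V + w(13²)) = √(9216 + (-45/2 - (13²)²/2 + (47/2)*13²)) = √(9216 + (-45/2 - ½*169² + (47/2)*169)) = √(9216 + (-45/2 - ½*28561 + 7943/2)) = √(9216 + (-45/2 - 28561/2 + 7943/2)) = √(9216 - 20663/2) = √(-2231/2) = I*√4462/2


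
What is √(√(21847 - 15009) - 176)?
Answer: √(-176 + √6838) ≈ 9.6596*I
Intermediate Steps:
√(√(21847 - 15009) - 176) = √(√6838 - 176) = √(-176 + √6838)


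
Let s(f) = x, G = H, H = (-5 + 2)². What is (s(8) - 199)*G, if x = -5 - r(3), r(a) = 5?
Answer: -1881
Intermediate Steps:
H = 9 (H = (-3)² = 9)
G = 9
x = -10 (x = -5 - 1*5 = -5 - 5 = -10)
s(f) = -10
(s(8) - 199)*G = (-10 - 199)*9 = -209*9 = -1881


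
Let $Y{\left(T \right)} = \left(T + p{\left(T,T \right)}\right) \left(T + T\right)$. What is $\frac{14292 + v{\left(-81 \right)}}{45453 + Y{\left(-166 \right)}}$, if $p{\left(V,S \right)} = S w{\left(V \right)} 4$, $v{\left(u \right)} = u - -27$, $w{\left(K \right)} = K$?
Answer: $- \frac{1582}{4054867} \approx -0.00039015$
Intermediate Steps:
$v{\left(u \right)} = 27 + u$ ($v{\left(u \right)} = u + 27 = 27 + u$)
$p{\left(V,S \right)} = 4 S V$ ($p{\left(V,S \right)} = S V 4 = 4 S V$)
$Y{\left(T \right)} = 2 T \left(T + 4 T^{2}\right)$ ($Y{\left(T \right)} = \left(T + 4 T T\right) \left(T + T\right) = \left(T + 4 T^{2}\right) 2 T = 2 T \left(T + 4 T^{2}\right)$)
$\frac{14292 + v{\left(-81 \right)}}{45453 + Y{\left(-166 \right)}} = \frac{14292 + \left(27 - 81\right)}{45453 + \left(-166\right)^{2} \left(2 + 8 \left(-166\right)\right)} = \frac{14292 - 54}{45453 + 27556 \left(2 - 1328\right)} = \frac{14238}{45453 + 27556 \left(-1326\right)} = \frac{14238}{45453 - 36539256} = \frac{14238}{-36493803} = 14238 \left(- \frac{1}{36493803}\right) = - \frac{1582}{4054867}$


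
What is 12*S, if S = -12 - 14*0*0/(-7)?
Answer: -144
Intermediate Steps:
S = -12 (S = -12 - 0*(-1)/7 = -12 - 14*0 = -12 + 0 = -12)
12*S = 12*(-12) = -144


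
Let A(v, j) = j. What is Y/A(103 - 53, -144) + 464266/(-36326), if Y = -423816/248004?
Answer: -345098734775/27026979912 ≈ -12.769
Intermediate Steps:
Y = -35318/20667 (Y = -423816*1/248004 = -35318/20667 ≈ -1.7089)
Y/A(103 - 53, -144) + 464266/(-36326) = -35318/20667/(-144) + 464266/(-36326) = -35318/20667*(-1/144) + 464266*(-1/36326) = 17659/1488024 - 232133/18163 = -345098734775/27026979912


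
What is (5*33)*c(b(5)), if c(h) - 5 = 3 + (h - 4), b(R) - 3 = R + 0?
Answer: 1980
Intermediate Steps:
b(R) = 3 + R (b(R) = 3 + (R + 0) = 3 + R)
c(h) = 4 + h (c(h) = 5 + (3 + (h - 4)) = 5 + (3 + (-4 + h)) = 5 + (-1 + h) = 4 + h)
(5*33)*c(b(5)) = (5*33)*(4 + (3 + 5)) = 165*(4 + 8) = 165*12 = 1980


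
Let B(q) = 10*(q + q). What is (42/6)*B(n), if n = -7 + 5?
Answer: -280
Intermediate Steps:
n = -2
B(q) = 20*q (B(q) = 10*(2*q) = 20*q)
(42/6)*B(n) = (42/6)*(20*(-2)) = (42*(1/6))*(-40) = 7*(-40) = -280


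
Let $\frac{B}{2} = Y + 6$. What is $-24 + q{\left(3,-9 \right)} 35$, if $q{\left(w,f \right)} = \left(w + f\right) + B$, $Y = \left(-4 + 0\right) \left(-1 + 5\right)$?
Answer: $-934$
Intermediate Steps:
$Y = -16$ ($Y = \left(-4\right) 4 = -16$)
$B = -20$ ($B = 2 \left(-16 + 6\right) = 2 \left(-10\right) = -20$)
$q{\left(w,f \right)} = -20 + f + w$ ($q{\left(w,f \right)} = \left(w + f\right) - 20 = \left(f + w\right) - 20 = -20 + f + w$)
$-24 + q{\left(3,-9 \right)} 35 = -24 + \left(-20 - 9 + 3\right) 35 = -24 - 910 = -934$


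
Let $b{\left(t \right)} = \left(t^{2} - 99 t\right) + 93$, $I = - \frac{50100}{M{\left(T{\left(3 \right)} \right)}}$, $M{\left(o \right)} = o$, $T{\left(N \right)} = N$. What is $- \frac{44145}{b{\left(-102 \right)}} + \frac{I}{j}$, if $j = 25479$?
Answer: $- \frac{97913797}{34982667} \approx -2.7989$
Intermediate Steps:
$I = -16700$ ($I = - \frac{50100}{3} = \left(-50100\right) \frac{1}{3} = -16700$)
$b{\left(t \right)} = 93 + t^{2} - 99 t$
$- \frac{44145}{b{\left(-102 \right)}} + \frac{I}{j} = - \frac{44145}{93 + \left(-102\right)^{2} - -10098} - \frac{16700}{25479} = - \frac{44145}{93 + 10404 + 10098} - \frac{16700}{25479} = - \frac{44145}{20595} - \frac{16700}{25479} = \left(-44145\right) \frac{1}{20595} - \frac{16700}{25479} = - \frac{2943}{1373} - \frac{16700}{25479} = - \frac{97913797}{34982667}$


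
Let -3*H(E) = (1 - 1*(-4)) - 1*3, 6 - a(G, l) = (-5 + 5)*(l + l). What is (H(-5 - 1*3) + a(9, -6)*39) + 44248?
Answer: 133444/3 ≈ 44481.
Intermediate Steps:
a(G, l) = 6 (a(G, l) = 6 - (-5 + 5)*(l + l) = 6 - 0*2*l = 6 - 1*0 = 6 + 0 = 6)
H(E) = -⅔ (H(E) = -((1 - 1*(-4)) - 1*3)/3 = -((1 + 4) - 3)/3 = -(5 - 3)/3 = -⅓*2 = -⅔)
(H(-5 - 1*3) + a(9, -6)*39) + 44248 = (-⅔ + 6*39) + 44248 = (-⅔ + 234) + 44248 = 700/3 + 44248 = 133444/3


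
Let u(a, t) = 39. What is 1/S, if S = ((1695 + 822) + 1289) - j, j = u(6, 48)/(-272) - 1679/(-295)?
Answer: 80240/304948257 ≈ 0.00026313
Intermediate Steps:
j = 445183/80240 (j = 39/(-272) - 1679/(-295) = 39*(-1/272) - 1679*(-1/295) = -39/272 + 1679/295 = 445183/80240 ≈ 5.5481)
S = 304948257/80240 (S = ((1695 + 822) + 1289) - 1*445183/80240 = (2517 + 1289) - 445183/80240 = 3806 - 445183/80240 = 304948257/80240 ≈ 3800.5)
1/S = 1/(304948257/80240) = 80240/304948257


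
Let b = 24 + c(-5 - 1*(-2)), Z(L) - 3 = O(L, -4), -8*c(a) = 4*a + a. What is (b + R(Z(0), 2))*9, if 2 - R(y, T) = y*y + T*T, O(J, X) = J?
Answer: 1071/8 ≈ 133.88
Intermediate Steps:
c(a) = -5*a/8 (c(a) = -(4*a + a)/8 = -5*a/8)
Z(L) = 3 + L
R(y, T) = 2 - T**2 - y**2 (R(y, T) = 2 - (y*y + T*T) = 2 - (y**2 + T**2) = 2 - (T**2 + y**2) = 2 + (-T**2 - y**2) = 2 - T**2 - y**2)
b = 207/8 (b = 24 - 5*(-5 - 1*(-2))/8 = 24 - 5*(-5 + 2)/8 = 24 - 5/8*(-3) = 24 + 15/8 = 207/8 ≈ 25.875)
(b + R(Z(0), 2))*9 = (207/8 + (2 - 1*2**2 - (3 + 0)**2))*9 = (207/8 + (2 - 1*4 - 1*3**2))*9 = (207/8 + (2 - 4 - 1*9))*9 = (207/8 + (2 - 4 - 9))*9 = (207/8 - 11)*9 = (119/8)*9 = 1071/8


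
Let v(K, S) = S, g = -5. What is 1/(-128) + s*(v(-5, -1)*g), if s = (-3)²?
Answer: 5759/128 ≈ 44.992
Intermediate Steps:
s = 9
1/(-128) + s*(v(-5, -1)*g) = 1/(-128) + 9*(-1*(-5)) = -1/128 + 9*5 = -1/128 + 45 = 5759/128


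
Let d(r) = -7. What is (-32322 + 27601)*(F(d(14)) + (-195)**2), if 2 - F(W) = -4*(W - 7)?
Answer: -179261091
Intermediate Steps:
F(W) = -26 + 4*W (F(W) = 2 - (-4)*(W - 7) = 2 - (-4)*(-7 + W) = 2 - (28 - 4*W) = 2 + (-28 + 4*W) = -26 + 4*W)
(-32322 + 27601)*(F(d(14)) + (-195)**2) = (-32322 + 27601)*((-26 + 4*(-7)) + (-195)**2) = -4721*((-26 - 28) + 38025) = -4721*(-54 + 38025) = -4721*37971 = -179261091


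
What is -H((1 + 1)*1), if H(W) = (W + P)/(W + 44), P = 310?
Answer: -156/23 ≈ -6.7826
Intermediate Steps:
H(W) = (310 + W)/(44 + W) (H(W) = (W + 310)/(W + 44) = (310 + W)/(44 + W))
-H((1 + 1)*1) = -(310 + (1 + 1)*1)/(44 + (1 + 1)*1) = -(310 + 2*1)/(44 + 2*1) = -(310 + 2)/(44 + 2) = -312/46 = -1*156/23 = -156/23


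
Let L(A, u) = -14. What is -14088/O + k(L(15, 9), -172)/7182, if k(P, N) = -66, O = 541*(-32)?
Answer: 2084113/2590308 ≈ 0.80458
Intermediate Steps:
O = -17312
-14088/O + k(L(15, 9), -172)/7182 = -14088/(-17312) - 66/7182 = -14088*(-1/17312) - 66*1/7182 = 1761/2164 - 11/1197 = 2084113/2590308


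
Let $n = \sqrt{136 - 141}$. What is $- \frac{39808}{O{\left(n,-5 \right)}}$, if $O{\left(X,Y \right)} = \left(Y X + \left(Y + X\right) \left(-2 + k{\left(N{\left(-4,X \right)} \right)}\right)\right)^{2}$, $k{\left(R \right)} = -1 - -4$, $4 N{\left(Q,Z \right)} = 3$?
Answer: $\frac{39808 i}{5 \left(8 \sqrt{5} + 11 i\right)} \approx 198.59 + 322.95 i$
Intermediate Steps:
$N{\left(Q,Z \right)} = \frac{3}{4}$ ($N{\left(Q,Z \right)} = \frac{1}{4} \cdot 3 = \frac{3}{4}$)
$k{\left(R \right)} = 3$ ($k{\left(R \right)} = -1 + 4 = 3$)
$n = i \sqrt{5}$ ($n = \sqrt{-5} = i \sqrt{5} \approx 2.2361 i$)
$O{\left(X,Y \right)} = \left(X + Y + X Y\right)^{2}$ ($O{\left(X,Y \right)} = \left(Y X + \left(Y + X\right) \left(-2 + 3\right)\right)^{2} = \left(X Y + \left(X + Y\right) 1\right)^{2} = \left(X Y + \left(X + Y\right)\right)^{2} = \left(X + Y + X Y\right)^{2}$)
$- \frac{39808}{O{\left(n,-5 \right)}} = - \frac{39808}{\left(i \sqrt{5} - 5 + i \sqrt{5} \left(-5\right)\right)^{2}} = - \frac{39808}{\left(i \sqrt{5} - 5 - 5 i \sqrt{5}\right)^{2}} = - \frac{39808}{\left(-5 - 4 i \sqrt{5}\right)^{2}}$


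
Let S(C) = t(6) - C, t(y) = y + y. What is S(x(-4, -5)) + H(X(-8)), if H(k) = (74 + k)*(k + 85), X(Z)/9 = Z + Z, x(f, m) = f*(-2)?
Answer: 4134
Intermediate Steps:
t(y) = 2*y
x(f, m) = -2*f
X(Z) = 18*Z (X(Z) = 9*(Z + Z) = 9*(2*Z) = 18*Z)
H(k) = (74 + k)*(85 + k)
S(C) = 12 - C (S(C) = 2*6 - C = 12 - C)
S(x(-4, -5)) + H(X(-8)) = (12 - (-2)*(-4)) + (6290 + (18*(-8))² + 159*(18*(-8))) = (12 - 1*8) + (6290 + (-144)² + 159*(-144)) = (12 - 8) + (6290 + 20736 - 22896) = 4 + 4130 = 4134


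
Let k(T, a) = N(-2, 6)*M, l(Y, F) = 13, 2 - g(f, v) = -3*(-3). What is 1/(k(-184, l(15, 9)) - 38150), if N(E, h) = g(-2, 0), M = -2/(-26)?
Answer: -13/495957 ≈ -2.6212e-5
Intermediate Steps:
M = 1/13 (M = -2*(-1/26) = 1/13 ≈ 0.076923)
g(f, v) = -7 (g(f, v) = 2 - (-3)*(-3) = 2 - 1*9 = 2 - 9 = -7)
N(E, h) = -7
k(T, a) = -7/13 (k(T, a) = -7*1/13 = -7/13)
1/(k(-184, l(15, 9)) - 38150) = 1/(-7/13 - 38150) = 1/(-495957/13) = -13/495957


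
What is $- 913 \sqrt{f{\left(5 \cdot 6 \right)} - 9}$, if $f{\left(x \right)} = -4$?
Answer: $- 913 i \sqrt{13} \approx - 3291.9 i$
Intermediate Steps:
$- 913 \sqrt{f{\left(5 \cdot 6 \right)} - 9} = - 913 \sqrt{-4 - 9} = - 913 \sqrt{-13} = - 913 i \sqrt{13}$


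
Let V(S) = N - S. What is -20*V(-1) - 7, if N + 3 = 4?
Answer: -47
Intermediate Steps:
N = 1 (N = -3 + 4 = 1)
V(S) = 1 - S
-20*V(-1) - 7 = -20*(1 - 1*(-1)) - 7 = -20*(1 + 1) - 7 = -20*2 - 7 = -40 - 7 = -47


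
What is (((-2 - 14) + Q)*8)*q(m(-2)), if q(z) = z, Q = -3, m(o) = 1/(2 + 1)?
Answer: -152/3 ≈ -50.667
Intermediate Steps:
m(o) = 1/3
(((-2 - 14) + Q)*8)*q(m(-2)) = (((-2 - 14) - 3)*8)*(1/3) = ((-16 - 3)*8)*(1/3) = -19*8*(1/3) = -152*1/3 = -152/3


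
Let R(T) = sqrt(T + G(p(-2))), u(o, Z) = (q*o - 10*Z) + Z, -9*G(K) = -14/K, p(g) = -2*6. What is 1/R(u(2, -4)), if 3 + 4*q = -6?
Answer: 3*sqrt(21)/77 ≈ 0.17854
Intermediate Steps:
p(g) = -12
q = -9/4 (q = -3/4 + (1/4)*(-6) = -3/4 - 3/2 = -9/4 ≈ -2.2500)
G(K) = 14/(9*K) (G(K) = -(-14)/(9*K) = 14/(9*K))
u(o, Z) = -9*Z - 9*o/4 (u(o, Z) = (-9*o/4 - 10*Z) + Z = (-10*Z - 9*o/4) + Z = -9*Z - 9*o/4)
R(T) = sqrt(-7/54 + T) (R(T) = sqrt(T + (14/9)/(-12)) = sqrt(T + (14/9)*(-1/12)) = sqrt(T - 7/54) = sqrt(-7/54 + T))
1/R(u(2, -4)) = 1/(sqrt(-42 + 324*(-9*(-4) - 9/4*2))/18) = 1/(sqrt(-42 + 324*(36 - 9/2))/18) = 1/(sqrt(-42 + 324*(63/2))/18) = 1/(sqrt(-42 + 10206)/18) = 1/(sqrt(10164)/18) = 1/((22*sqrt(21))/18) = 1/(11*sqrt(21)/9) = 3*sqrt(21)/77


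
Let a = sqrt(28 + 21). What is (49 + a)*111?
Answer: 6216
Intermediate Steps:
a = 7 (a = sqrt(49) = 7)
(49 + a)*111 = (49 + 7)*111 = 56*111 = 6216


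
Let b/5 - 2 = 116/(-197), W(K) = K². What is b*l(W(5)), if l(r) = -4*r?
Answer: -139000/197 ≈ -705.58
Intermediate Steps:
b = 1390/197 (b = 10 + 5*(116/(-197)) = 10 + 5*(116*(-1/197)) = 10 + 5*(-116/197) = 10 - 580/197 = 1390/197 ≈ 7.0558)
b*l(W(5)) = 1390*(-4*5²)/197 = 1390*(-4*25)/197 = (1390/197)*(-100) = -139000/197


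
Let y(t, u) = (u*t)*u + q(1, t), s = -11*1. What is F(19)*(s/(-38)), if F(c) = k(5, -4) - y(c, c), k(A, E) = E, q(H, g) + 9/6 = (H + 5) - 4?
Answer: -150997/76 ≈ -1986.8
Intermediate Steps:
q(H, g) = -1/2 + H (q(H, g) = -3/2 + ((H + 5) - 4) = -3/2 + ((5 + H) - 4) = -3/2 + (1 + H) = -1/2 + H)
s = -11
y(t, u) = 1/2 + t*u**2 (y(t, u) = (u*t)*u + (-1/2 + 1) = (t*u)*u + 1/2 = t*u**2 + 1/2 = 1/2 + t*u**2)
F(c) = -9/2 - c**3 (F(c) = -4 - (1/2 + c*c**2) = -4 - (1/2 + c**3) = -4 + (-1/2 - c**3) = -9/2 - c**3)
F(19)*(s/(-38)) = (-9/2 - 1*19**3)*(-11/(-38)) = (-9/2 - 1*6859)*(-11*(-1/38)) = (-9/2 - 6859)*(11/38) = -13727/2*11/38 = -150997/76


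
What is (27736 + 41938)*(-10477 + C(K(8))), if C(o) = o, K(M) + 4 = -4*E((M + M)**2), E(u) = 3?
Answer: -731089282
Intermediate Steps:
K(M) = -16 (K(M) = -4 - 4*3 = -4 - 12 = -16)
(27736 + 41938)*(-10477 + C(K(8))) = (27736 + 41938)*(-10477 - 16) = 69674*(-10493) = -731089282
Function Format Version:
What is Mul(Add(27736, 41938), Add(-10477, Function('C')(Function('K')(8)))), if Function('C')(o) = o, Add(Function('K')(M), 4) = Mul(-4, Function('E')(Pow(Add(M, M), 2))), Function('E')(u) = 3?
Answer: -731089282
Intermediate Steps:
Function('K')(M) = -16 (Function('K')(M) = Add(-4, Mul(-4, 3)) = Add(-4, -12) = -16)
Mul(Add(27736, 41938), Add(-10477, Function('C')(Function('K')(8)))) = Mul(Add(27736, 41938), Add(-10477, -16)) = Mul(69674, -10493) = -731089282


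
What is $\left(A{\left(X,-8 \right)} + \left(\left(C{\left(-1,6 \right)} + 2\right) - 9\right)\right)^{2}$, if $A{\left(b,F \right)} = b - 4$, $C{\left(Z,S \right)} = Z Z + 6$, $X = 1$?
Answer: $9$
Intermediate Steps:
$C{\left(Z,S \right)} = 6 + Z^{2}$ ($C{\left(Z,S \right)} = Z^{2} + 6 = 6 + Z^{2}$)
$A{\left(b,F \right)} = -4 + b$
$\left(A{\left(X,-8 \right)} + \left(\left(C{\left(-1,6 \right)} + 2\right) - 9\right)\right)^{2} = \left(\left(-4 + 1\right) + \left(\left(\left(6 + \left(-1\right)^{2}\right) + 2\right) - 9\right)\right)^{2} = \left(-3 + \left(\left(\left(6 + 1\right) + 2\right) - 9\right)\right)^{2} = \left(-3 + \left(\left(7 + 2\right) - 9\right)\right)^{2} = \left(-3 + \left(9 - 9\right)\right)^{2} = \left(-3 + 0\right)^{2} = \left(-3\right)^{2} = 9$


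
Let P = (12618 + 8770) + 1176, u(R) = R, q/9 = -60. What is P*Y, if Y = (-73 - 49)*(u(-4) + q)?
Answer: 1497527552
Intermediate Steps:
q = -540 (q = 9*(-60) = -540)
P = 22564 (P = 21388 + 1176 = 22564)
Y = 66368 (Y = (-73 - 49)*(-4 - 540) = -122*(-544) = 66368)
P*Y = 22564*66368 = 1497527552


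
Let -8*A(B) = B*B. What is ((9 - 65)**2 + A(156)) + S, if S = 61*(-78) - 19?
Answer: -4683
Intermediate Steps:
A(B) = -B**2/8 (A(B) = -B*B/8 = -B**2/8)
S = -4777 (S = -4758 - 19 = -4777)
((9 - 65)**2 + A(156)) + S = ((9 - 65)**2 - 1/8*156**2) - 4777 = ((-56)**2 - 1/8*24336) - 4777 = (3136 - 3042) - 4777 = 94 - 4777 = -4683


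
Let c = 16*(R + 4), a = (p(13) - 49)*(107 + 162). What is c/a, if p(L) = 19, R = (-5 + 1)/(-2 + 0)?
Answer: -16/1345 ≈ -0.011896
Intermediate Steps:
R = 2 (R = -4/(-2) = -4*(-1/2) = 2)
a = -8070 (a = (19 - 49)*(107 + 162) = -30*269 = -8070)
c = 96 (c = 16*(2 + 4) = 16*6 = 96)
c/a = 96/(-8070) = 96*(-1/8070) = -16/1345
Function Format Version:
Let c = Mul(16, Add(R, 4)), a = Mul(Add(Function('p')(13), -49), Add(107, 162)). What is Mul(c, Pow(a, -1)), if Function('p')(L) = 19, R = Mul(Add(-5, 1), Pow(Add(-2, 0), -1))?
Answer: Rational(-16, 1345) ≈ -0.011896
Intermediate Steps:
R = 2 (R = Mul(-4, Pow(-2, -1)) = Mul(-4, Rational(-1, 2)) = 2)
a = -8070 (a = Mul(Add(19, -49), Add(107, 162)) = Mul(-30, 269) = -8070)
c = 96 (c = Mul(16, Add(2, 4)) = Mul(16, 6) = 96)
Mul(c, Pow(a, -1)) = Mul(96, Pow(-8070, -1)) = Mul(96, Rational(-1, 8070)) = Rational(-16, 1345)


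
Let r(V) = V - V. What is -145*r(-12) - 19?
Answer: -19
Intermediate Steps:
r(V) = 0
-145*r(-12) - 19 = -145*0 - 19 = 0 - 19 = -19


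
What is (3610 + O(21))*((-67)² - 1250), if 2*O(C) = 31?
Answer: 23485989/2 ≈ 1.1743e+7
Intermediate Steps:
O(C) = 31/2 (O(C) = (½)*31 = 31/2)
(3610 + O(21))*((-67)² - 1250) = (3610 + 31/2)*((-67)² - 1250) = 7251*(4489 - 1250)/2 = (7251/2)*3239 = 23485989/2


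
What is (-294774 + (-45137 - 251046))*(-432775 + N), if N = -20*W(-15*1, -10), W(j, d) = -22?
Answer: 255491394595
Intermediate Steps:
N = 440 (N = -20*(-22) = 440)
(-294774 + (-45137 - 251046))*(-432775 + N) = (-294774 + (-45137 - 251046))*(-432775 + 440) = (-294774 - 296183)*(-432335) = -590957*(-432335) = 255491394595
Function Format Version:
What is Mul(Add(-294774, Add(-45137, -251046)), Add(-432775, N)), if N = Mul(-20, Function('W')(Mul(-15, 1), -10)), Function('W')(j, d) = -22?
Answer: 255491394595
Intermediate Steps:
N = 440 (N = Mul(-20, -22) = 440)
Mul(Add(-294774, Add(-45137, -251046)), Add(-432775, N)) = Mul(Add(-294774, Add(-45137, -251046)), Add(-432775, 440)) = Mul(Add(-294774, -296183), -432335) = Mul(-590957, -432335) = 255491394595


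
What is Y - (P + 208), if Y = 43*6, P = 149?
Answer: -99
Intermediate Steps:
Y = 258
Y - (P + 208) = 258 - (149 + 208) = 258 - 1*357 = 258 - 357 = -99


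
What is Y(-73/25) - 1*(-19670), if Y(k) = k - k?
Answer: 19670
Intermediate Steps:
Y(k) = 0
Y(-73/25) - 1*(-19670) = 0 - 1*(-19670) = 0 + 19670 = 19670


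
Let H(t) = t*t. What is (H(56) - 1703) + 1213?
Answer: 2646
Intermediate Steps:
H(t) = t²
(H(56) - 1703) + 1213 = (56² - 1703) + 1213 = (3136 - 1703) + 1213 = 1433 + 1213 = 2646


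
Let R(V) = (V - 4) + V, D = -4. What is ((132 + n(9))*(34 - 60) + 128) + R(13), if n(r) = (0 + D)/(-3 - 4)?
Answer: -23078/7 ≈ -3296.9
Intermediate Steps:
n(r) = 4/7 (n(r) = (0 - 4)/(-3 - 4) = -4/(-7) = -4*(-⅐) = 4/7)
R(V) = -4 + 2*V (R(V) = (-4 + V) + V = -4 + 2*V)
((132 + n(9))*(34 - 60) + 128) + R(13) = ((132 + 4/7)*(34 - 60) + 128) + (-4 + 2*13) = ((928/7)*(-26) + 128) + (-4 + 26) = (-24128/7 + 128) + 22 = -23232/7 + 22 = -23078/7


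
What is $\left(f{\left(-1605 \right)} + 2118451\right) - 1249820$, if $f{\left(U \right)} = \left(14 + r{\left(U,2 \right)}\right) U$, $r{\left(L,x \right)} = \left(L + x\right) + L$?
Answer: $5995001$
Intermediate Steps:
$r{\left(L,x \right)} = x + 2 L$
$f{\left(U \right)} = U \left(16 + 2 U\right)$ ($f{\left(U \right)} = \left(14 + \left(2 + 2 U\right)\right) U = \left(16 + 2 U\right) U = U \left(16 + 2 U\right)$)
$\left(f{\left(-1605 \right)} + 2118451\right) - 1249820 = \left(2 \left(-1605\right) \left(8 - 1605\right) + 2118451\right) - 1249820 = \left(2 \left(-1605\right) \left(-1597\right) + 2118451\right) - 1249820 = \left(5126370 + 2118451\right) - 1249820 = 7244821 - 1249820 = 5995001$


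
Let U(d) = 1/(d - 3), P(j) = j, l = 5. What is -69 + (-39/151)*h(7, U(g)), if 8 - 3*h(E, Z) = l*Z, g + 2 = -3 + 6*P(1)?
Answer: -21111/302 ≈ -69.904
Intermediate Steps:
g = 1 (g = -2 + (-3 + 6*1) = -2 + (-3 + 6) = -2 + 3 = 1)
U(d) = 1/(-3 + d)
h(E, Z) = 8/3 - 5*Z/3
-69 + (-39/151)*h(7, U(g)) = -69 + (-39/151)*(8/3 - 5/(3*(-3 + 1))) = -69 + (-39*1/151)*(8/3 - 5/3/(-2)) = -69 - 39*(8/3 - 5/3*(-½))/151 = -69 - 39*(8/3 + ⅚)/151 = -69 - 39/151*7/2 = -69 - 273/302 = -21111/302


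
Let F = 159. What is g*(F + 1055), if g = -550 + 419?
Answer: -159034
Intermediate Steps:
g = -131
g*(F + 1055) = -131*(159 + 1055) = -131*1214 = -159034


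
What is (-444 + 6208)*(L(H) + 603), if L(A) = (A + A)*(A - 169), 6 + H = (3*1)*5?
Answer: -13124628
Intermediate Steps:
H = 9 (H = -6 + (3*1)*5 = -6 + 3*5 = -6 + 15 = 9)
L(A) = 2*A*(-169 + A) (L(A) = (2*A)*(-169 + A) = 2*A*(-169 + A))
(-444 + 6208)*(L(H) + 603) = (-444 + 6208)*(2*9*(-169 + 9) + 603) = 5764*(2*9*(-160) + 603) = 5764*(-2880 + 603) = 5764*(-2277) = -13124628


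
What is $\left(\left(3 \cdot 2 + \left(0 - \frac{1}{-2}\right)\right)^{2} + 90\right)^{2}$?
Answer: $\frac{279841}{16} \approx 17490.0$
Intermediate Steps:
$\left(\left(3 \cdot 2 + \left(0 - \frac{1}{-2}\right)\right)^{2} + 90\right)^{2} = \left(\left(6 + \left(0 - - \frac{1}{2}\right)\right)^{2} + 90\right)^{2} = \left(\left(6 + \left(0 + \frac{1}{2}\right)\right)^{2} + 90\right)^{2} = \left(\left(6 + \frac{1}{2}\right)^{2} + 90\right)^{2} = \left(\left(\frac{13}{2}\right)^{2} + 90\right)^{2} = \left(\frac{169}{4} + 90\right)^{2} = \left(\frac{529}{4}\right)^{2} = \frac{279841}{16}$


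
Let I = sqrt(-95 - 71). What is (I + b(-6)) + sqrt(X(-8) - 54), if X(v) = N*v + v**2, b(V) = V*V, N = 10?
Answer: 36 + I*sqrt(70) + I*sqrt(166) ≈ 36.0 + 21.251*I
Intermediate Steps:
b(V) = V**2
I = I*sqrt(166) (I = sqrt(-166) = I*sqrt(166) ≈ 12.884*I)
X(v) = v**2 + 10*v (X(v) = 10*v + v**2 = v**2 + 10*v)
(I + b(-6)) + sqrt(X(-8) - 54) = (I*sqrt(166) + (-6)**2) + sqrt(-8*(10 - 8) - 54) = (I*sqrt(166) + 36) + sqrt(-8*2 - 54) = (36 + I*sqrt(166)) + sqrt(-16 - 54) = (36 + I*sqrt(166)) + sqrt(-70) = (36 + I*sqrt(166)) + I*sqrt(70) = 36 + I*sqrt(70) + I*sqrt(166)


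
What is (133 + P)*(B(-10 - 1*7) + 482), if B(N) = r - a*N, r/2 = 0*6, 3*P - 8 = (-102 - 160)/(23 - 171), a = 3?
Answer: 5374239/74 ≈ 72625.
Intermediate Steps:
P = 241/74 (P = 8/3 + ((-102 - 160)/(23 - 171))/3 = 8/3 + (-262/(-148))/3 = 8/3 + (-262*(-1/148))/3 = 8/3 + (⅓)*(131/74) = 8/3 + 131/222 = 241/74 ≈ 3.2568)
r = 0 (r = 2*(0*6) = 2*0 = 0)
B(N) = -3*N (B(N) = 0 - 3*N = -3*N)
(133 + P)*(B(-10 - 1*7) + 482) = (133 + 241/74)*(-3*(-10 - 1*7) + 482) = 10083*(-3*(-10 - 7) + 482)/74 = 10083*(-3*(-17) + 482)/74 = 10083*(51 + 482)/74 = (10083/74)*533 = 5374239/74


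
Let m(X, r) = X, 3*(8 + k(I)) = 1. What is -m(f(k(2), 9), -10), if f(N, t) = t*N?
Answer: 69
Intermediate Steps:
k(I) = -23/3 (k(I) = -8 + (1/3)*1 = -8 + 1/3 = -23/3)
f(N, t) = N*t
-m(f(k(2), 9), -10) = -(-23)*9/3 = -1*(-69) = 69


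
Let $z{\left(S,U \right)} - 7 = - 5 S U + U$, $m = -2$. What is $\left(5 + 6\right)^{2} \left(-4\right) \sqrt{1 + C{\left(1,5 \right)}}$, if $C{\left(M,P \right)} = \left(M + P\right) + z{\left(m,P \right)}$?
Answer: $- 484 \sqrt{69} \approx -4020.4$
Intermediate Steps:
$z{\left(S,U \right)} = 7 + U - 5 S U$ ($z{\left(S,U \right)} = 7 + \left(- 5 S U + U\right) = 7 - \left(- U + 5 S U\right) = 7 + U - 5 S U$)
$C{\left(M,P \right)} = 7 + M + 12 P$ ($C{\left(M,P \right)} = \left(M + P\right) + \left(7 + P - - 10 P\right) = \left(M + P\right) + \left(7 + P + 10 P\right) = \left(M + P\right) + \left(7 + 11 P\right) = 7 + M + 12 P$)
$\left(5 + 6\right)^{2} \left(-4\right) \sqrt{1 + C{\left(1,5 \right)}} = \left(5 + 6\right)^{2} \left(-4\right) \sqrt{1 + \left(7 + 1 + 12 \cdot 5\right)} = 11^{2} \left(-4\right) \sqrt{1 + \left(7 + 1 + 60\right)} = 121 \left(-4\right) \sqrt{1 + 68} = - 484 \sqrt{69}$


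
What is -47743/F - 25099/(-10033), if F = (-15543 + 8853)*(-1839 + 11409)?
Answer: 1607399812219/642345768900 ≈ 2.5024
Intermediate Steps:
F = -64023300 (F = -6690*9570 = -64023300)
-47743/F - 25099/(-10033) = -47743/(-64023300) - 25099/(-10033) = -47743*(-1/64023300) - 25099*(-1/10033) = 47743/64023300 + 25099/10033 = 1607399812219/642345768900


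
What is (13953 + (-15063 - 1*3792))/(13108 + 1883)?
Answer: -86/263 ≈ -0.32700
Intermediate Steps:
(13953 + (-15063 - 1*3792))/(13108 + 1883) = (13953 + (-15063 - 3792))/14991 = (13953 - 18855)*(1/14991) = -4902*1/14991 = -86/263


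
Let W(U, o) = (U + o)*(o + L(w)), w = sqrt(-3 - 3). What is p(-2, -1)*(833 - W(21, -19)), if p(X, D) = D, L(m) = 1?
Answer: -869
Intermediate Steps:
w = I*sqrt(6) (w = sqrt(-6) = I*sqrt(6) ≈ 2.4495*I)
W(U, o) = (1 + o)*(U + o) (W(U, o) = (U + o)*(o + 1) = (U + o)*(1 + o) = (1 + o)*(U + o))
p(-2, -1)*(833 - W(21, -19)) = -(833 - (21 - 19 + (-19)**2 + 21*(-19))) = -(833 - (21 - 19 + 361 - 399)) = -(833 - 1*(-36)) = -(833 + 36) = -1*869 = -869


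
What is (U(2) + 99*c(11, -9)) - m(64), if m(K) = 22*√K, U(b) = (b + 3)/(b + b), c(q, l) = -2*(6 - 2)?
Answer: -3867/4 ≈ -966.75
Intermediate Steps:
c(q, l) = -8 (c(q, l) = -2*4 = -8)
U(b) = (3 + b)/(2*b) (U(b) = (3 + b)/((2*b)) = (3 + b)*(1/(2*b)) = (3 + b)/(2*b))
(U(2) + 99*c(11, -9)) - m(64) = ((½)*(3 + 2)/2 + 99*(-8)) - 22*√64 = ((½)*(½)*5 - 792) - 22*8 = (5/4 - 792) - 1*176 = -3163/4 - 176 = -3867/4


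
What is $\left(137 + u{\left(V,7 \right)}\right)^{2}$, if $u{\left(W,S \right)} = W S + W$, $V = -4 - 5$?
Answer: $4225$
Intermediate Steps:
$V = -9$
$u{\left(W,S \right)} = W + S W$ ($u{\left(W,S \right)} = S W + W = W + S W$)
$\left(137 + u{\left(V,7 \right)}\right)^{2} = \left(137 - 9 \left(1 + 7\right)\right)^{2} = \left(137 - 72\right)^{2} = 65^{2} = 4225$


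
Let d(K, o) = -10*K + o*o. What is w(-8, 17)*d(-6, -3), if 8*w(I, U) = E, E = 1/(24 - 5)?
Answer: 69/152 ≈ 0.45395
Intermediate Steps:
d(K, o) = o**2 - 10*K (d(K, o) = -10*K + o**2 = o**2 - 10*K)
E = 1/19 ≈ 0.052632
w(I, U) = 1/152 (w(I, U) = (1/8)*(1/19) = 1/152)
w(-8, 17)*d(-6, -3) = ((-3)**2 - 10*(-6))/152 = (9 + 60)/152 = (1/152)*69 = 69/152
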